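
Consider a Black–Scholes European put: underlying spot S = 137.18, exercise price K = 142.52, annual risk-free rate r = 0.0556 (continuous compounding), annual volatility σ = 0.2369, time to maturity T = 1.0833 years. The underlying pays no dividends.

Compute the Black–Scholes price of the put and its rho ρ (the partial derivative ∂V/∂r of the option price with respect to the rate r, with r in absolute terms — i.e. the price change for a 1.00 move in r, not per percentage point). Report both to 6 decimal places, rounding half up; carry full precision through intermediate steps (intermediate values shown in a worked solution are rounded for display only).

σ√T = 0.2369·√1.0833 = 0.246570
d₁ = (ln(S/K) + (r+σ²/2)T) / (σ√T) = (ln(137.18/142.52) + (0.0556+0.2369²/2)·1.0833) / 0.246570 = (-0.038188 + 0.090630) / 0.246570 = 0.212684
d₂ = d₁ − σ√T = 0.212684 − 0.246570 = -0.033886
e^{−rT} = e^{−0.0556·1.0833} = 0.941547
N(−d₁) = 0.415787,  N(−d₂) = 0.513516
Put price V = K·e^{−rT}·N(−d₂) − S·N(−d₁) = 68.908293 − 57.037635 = 11.870658
ρ = −K·T·e^{−rT}·N(−d₂) = -74.648354

price = 11.870658
ρ = -74.648354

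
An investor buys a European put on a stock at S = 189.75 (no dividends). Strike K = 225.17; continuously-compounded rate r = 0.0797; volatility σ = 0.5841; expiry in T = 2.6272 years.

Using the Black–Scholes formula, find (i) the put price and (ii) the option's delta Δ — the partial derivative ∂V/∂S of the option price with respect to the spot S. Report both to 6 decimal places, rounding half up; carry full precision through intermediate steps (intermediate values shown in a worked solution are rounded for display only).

σ√T = 0.5841·√2.6272 = 0.946747
d₁ = (ln(S/K) + (r+σ²/2)T) / (σ√T) = (ln(189.75/225.17) + (0.0797+0.5841²/2)·2.6272) / 0.946747 = (-0.171148 + 0.657552) / 0.946747 = 0.513764
d₂ = d₁ − σ√T = 0.513764 − 0.946747 = -0.432983
e^{−rT} = e^{−0.0797·2.6272} = 0.811081
N(−d₁) = 0.303709,  N(−d₂) = 0.667486
Put price V = K·e^{−rT}·N(−d₂) − S·N(−d₁) = 121.903716 − 57.628699 = 64.275018
Δ = −N(−d₁) = -0.303709

price = 64.275018
Δ = -0.303709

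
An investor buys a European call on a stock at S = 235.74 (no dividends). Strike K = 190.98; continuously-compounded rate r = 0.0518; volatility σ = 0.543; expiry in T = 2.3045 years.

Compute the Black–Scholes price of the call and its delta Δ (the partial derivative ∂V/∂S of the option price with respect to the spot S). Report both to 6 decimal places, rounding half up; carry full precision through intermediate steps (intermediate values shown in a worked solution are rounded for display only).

price = 102.699669
Δ = 0.791722

σ√T = 0.543·√2.3045 = 0.824305
d₁ = (ln(S/K) + (r+σ²/2)T) / (σ√T) = (ln(235.74/190.98) + (0.0518+0.543²/2)·2.3045) / 0.824305 = (0.210561 + 0.459113) / 0.824305 = 0.812410
d₂ = d₁ − σ√T = 0.812410 − 0.824305 = -0.011896
e^{−rT} = e^{−0.0518·2.3045} = 0.887477
N(d₁) = 0.791722,  N(d₂) = 0.495254
Call price V = S·N(d₁) − K·e^{−rT}·N(d₂) = 186.640466 − 83.940797 = 102.699669
Δ = N(d₁) = 0.791722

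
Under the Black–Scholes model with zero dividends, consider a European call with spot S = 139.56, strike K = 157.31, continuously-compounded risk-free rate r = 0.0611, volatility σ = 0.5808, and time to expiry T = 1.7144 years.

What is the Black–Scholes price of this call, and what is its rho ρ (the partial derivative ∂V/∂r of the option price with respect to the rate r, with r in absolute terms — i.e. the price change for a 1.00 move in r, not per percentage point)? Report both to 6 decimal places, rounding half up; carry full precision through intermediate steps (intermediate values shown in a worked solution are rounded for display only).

σ√T = 0.5808·√1.7144 = 0.760471
d₁ = (ln(S/K) + (r+σ²/2)T) / (σ√T) = (ln(139.56/157.31) + (0.0611+0.5808²/2)·1.7144) / 0.760471 = (-0.119724 + 0.393908) / 0.760471 = 0.360545
d₂ = d₁ − σ√T = 0.360545 − 0.760471 = -0.399926
e^{−rT} = e^{−0.0611·1.7144} = 0.900550
N(d₁) = 0.640780,  N(d₂) = 0.344606
Call price V = S·N(d₁) − K·e^{−rT}·N(d₂) = 89.427294 − 48.818715 = 40.608580
ρ = K·T·e^{−rT}·N(d₂) = 83.694804

price = 40.608580
ρ = 83.694804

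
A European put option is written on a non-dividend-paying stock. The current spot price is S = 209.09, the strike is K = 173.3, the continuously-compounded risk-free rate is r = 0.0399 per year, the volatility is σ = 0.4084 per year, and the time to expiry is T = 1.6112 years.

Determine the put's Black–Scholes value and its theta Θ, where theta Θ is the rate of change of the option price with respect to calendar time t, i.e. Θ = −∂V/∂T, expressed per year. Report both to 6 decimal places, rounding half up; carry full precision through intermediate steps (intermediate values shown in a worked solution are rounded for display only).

price = 18.987391
Θ = -7.504503

σ√T = 0.4084·√1.6112 = 0.518395
d₁ = (ln(S/K) + (r+σ²/2)T) / (σ√T) = (ln(209.09/173.3) + (0.0399+0.4084²/2)·1.6112) / 0.518395 = (0.187741 + 0.198653) / 0.518395 = 0.745366
d₂ = d₁ − σ√T = 0.745366 − 0.518395 = 0.226972
e^{−rT} = e^{−0.0399·1.6112} = 0.937736
N(−d₁) = 0.228025,  N(−d₂) = 0.410223
Put price V = K·e^{−rT}·N(−d₂) − S·N(−d₁) = 66.665160 − 47.677770 = 18.987391
φ(d₁) = (1/√(2π))·e^{−d₁²/2} = 0.302183
Θ = −S·φ(d₁)·σ/(2√T) + r·K·e^{−rT}·N(−d₂) = −10.164443 + 2.659940 = -7.504503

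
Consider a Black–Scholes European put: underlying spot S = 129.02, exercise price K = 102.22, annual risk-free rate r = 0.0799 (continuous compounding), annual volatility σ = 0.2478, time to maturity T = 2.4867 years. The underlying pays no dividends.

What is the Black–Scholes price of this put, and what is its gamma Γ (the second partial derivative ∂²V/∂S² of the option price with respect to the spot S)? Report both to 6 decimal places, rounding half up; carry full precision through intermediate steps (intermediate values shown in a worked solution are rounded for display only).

price = 2.730029
Γ = 0.003400

σ√T = 0.2478·√2.4867 = 0.390763
d₁ = (ln(S/K) + (r+σ²/2)T) / (σ√T) = (ln(129.02/102.22) + (0.0799+0.2478²/2)·2.4867) / 0.390763 = (0.232840 + 0.275035) / 0.390763 = 1.299702
d₂ = d₁ − σ√T = 1.299702 − 0.390763 = 0.908940
e^{−rT} = e^{−0.0799·2.4867} = 0.819806
N(−d₁) = 0.096851,  N(−d₂) = 0.181691
Put price V = K·e^{−rT}·N(−d₂) − S·N(−d₁) = 15.225808 − 12.495779 = 2.730029
φ(d₁) = (1/√(2π))·e^{−d₁²/2} = 0.171435
Γ = φ(d₁) / (S·σ·√T) = 0.003400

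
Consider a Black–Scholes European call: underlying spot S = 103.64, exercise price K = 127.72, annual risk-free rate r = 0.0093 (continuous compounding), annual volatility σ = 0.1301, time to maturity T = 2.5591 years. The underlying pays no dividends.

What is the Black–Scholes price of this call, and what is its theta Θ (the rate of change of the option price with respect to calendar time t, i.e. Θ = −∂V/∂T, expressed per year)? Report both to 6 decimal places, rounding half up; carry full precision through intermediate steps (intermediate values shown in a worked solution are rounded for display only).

σ√T = 0.1301·√2.5591 = 0.208123
d₁ = (ln(S/K) + (r+σ²/2)T) / (σ√T) = (ln(103.64/127.72) + (0.0093+0.1301²/2)·2.5591) / 0.208123 = (-0.208917 + 0.045457) / 0.208123 = -0.785398
d₂ = d₁ − σ√T = -0.785398 − 0.208123 = -0.993521
e^{−rT} = e^{−0.0093·2.5591} = 0.976481
N(d₁) = 0.216110,  N(d₂) = 0.160228
Call price V = S·N(d₁) − K·e^{−rT}·N(d₂) = 22.397654 − 19.983022 = 2.414631
φ(d₁) = (1/√(2π))·e^{−d₁²/2} = 0.293064
Θ = −S·φ(d₁)·σ/(2√T) − r·K·e^{−rT}·N(d₂) = −1.235077 − 0.185842 = -1.420919

price = 2.414631
Θ = -1.420919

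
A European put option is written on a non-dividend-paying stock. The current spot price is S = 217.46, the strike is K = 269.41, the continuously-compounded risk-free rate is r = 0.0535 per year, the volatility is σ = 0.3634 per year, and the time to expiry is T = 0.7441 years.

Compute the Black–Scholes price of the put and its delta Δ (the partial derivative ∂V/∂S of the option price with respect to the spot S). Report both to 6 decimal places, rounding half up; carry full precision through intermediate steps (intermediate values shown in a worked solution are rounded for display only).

σ√T = 0.3634·√0.7441 = 0.313473
d₁ = (ln(S/K) + (r+σ²/2)T) / (σ√T) = (ln(217.46/269.41) + (0.0535+0.3634²/2)·0.7441) / 0.313473 = (-0.214219 + 0.088942) / 0.313473 = -0.399643
d₂ = d₁ − σ√T = -0.399643 − 0.313473 = -0.713116
e^{−rT} = e^{−0.0535·0.7441} = 0.960973
N(−d₁) = 0.655290,  N(−d₂) = 0.762113
Put price V = K·e^{−rT}·N(−d₂) − S·N(−d₁) = 197.307741 − 142.499403 = 54.808338
Δ = −N(−d₁) = -0.655290

price = 54.808338
Δ = -0.655290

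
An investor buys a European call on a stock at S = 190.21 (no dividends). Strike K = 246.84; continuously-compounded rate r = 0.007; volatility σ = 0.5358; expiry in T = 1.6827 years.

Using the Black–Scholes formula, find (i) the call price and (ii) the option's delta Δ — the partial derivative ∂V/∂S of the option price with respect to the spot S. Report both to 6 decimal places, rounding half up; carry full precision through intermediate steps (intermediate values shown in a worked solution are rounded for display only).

price = 35.702052
Δ = 0.495812

σ√T = 0.5358·√1.6827 = 0.695034
d₁ = (ln(S/K) + (r+σ²/2)T) / (σ√T) = (ln(190.21/246.84) + (0.007+0.5358²/2)·1.6827) / 0.695034 = (-0.260612 + 0.253315) / 0.695034 = -0.010498
d₂ = d₁ − σ√T = -0.010498 − 0.695034 = -0.705532
e^{−rT} = e^{−0.007·1.6827} = 0.988290
N(d₁) = 0.495812,  N(d₂) = 0.240240
Call price V = S·N(d₁) − K·e^{−rT}·N(d₂) = 94.308383 − 58.606332 = 35.702052
Δ = N(d₁) = 0.495812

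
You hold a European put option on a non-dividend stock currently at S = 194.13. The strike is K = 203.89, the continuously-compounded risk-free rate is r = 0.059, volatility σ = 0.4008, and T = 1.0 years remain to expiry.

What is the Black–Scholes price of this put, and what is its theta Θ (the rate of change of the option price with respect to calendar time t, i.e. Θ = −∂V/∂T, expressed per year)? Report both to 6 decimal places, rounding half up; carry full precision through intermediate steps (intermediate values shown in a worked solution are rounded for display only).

price = 29.730068
Θ = -8.671200

σ√T = 0.4008·√1.0 = 0.400800
d₁ = (ln(S/K) + (r+σ²/2)T) / (σ√T) = (ln(194.13/203.89) + (0.059+0.4008²/2)·1.0) / 0.400800 = (-0.049053 + 0.139320) / 0.400800 = 0.225219
d₂ = d₁ − σ√T = 0.225219 − 0.400800 = -0.175581
e^{−rT} = e^{−0.059·1.0} = 0.942707
N(−d₁) = 0.410905,  N(−d₂) = 0.569688
Put price V = K·e^{−rT}·N(−d₂) − S·N(−d₁) = 109.498959 − 79.768891 = 29.730068
φ(d₁) = (1/√(2π))·e^{−d₁²/2} = 0.388952
Θ = −S·φ(d₁)·σ/(2√T) + r·K·e^{−rT}·N(−d₂) = −15.131639 + 6.460439 = -8.671200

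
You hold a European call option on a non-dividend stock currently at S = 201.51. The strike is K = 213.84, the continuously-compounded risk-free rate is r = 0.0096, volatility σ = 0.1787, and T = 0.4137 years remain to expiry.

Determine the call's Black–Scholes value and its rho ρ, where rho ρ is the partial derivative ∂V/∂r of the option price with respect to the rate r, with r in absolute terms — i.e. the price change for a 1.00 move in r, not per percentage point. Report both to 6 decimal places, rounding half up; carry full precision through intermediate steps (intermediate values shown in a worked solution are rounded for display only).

price = 4.838418
ρ = 25.970174

σ√T = 0.1787·√0.4137 = 0.114939
d₁ = (ln(S/K) + (r+σ²/2)T) / (σ√T) = (ln(201.51/213.84) + (0.0096+0.1787²/2)·0.4137) / 0.114939 = (-0.059389 + 0.010577) / 0.114939 = -0.424678
d₂ = d₁ − σ√T = -0.424678 − 0.114939 = -0.539617
e^{−rT} = e^{−0.0096·0.4137} = 0.996036
N(d₁) = 0.335536,  N(d₂) = 0.294731
Call price V = S·N(d₁) − K·e^{−rT}·N(d₂) = 67.613797 − 62.775379 = 4.838418
ρ = K·T·e^{−rT}·N(d₂) = 25.970174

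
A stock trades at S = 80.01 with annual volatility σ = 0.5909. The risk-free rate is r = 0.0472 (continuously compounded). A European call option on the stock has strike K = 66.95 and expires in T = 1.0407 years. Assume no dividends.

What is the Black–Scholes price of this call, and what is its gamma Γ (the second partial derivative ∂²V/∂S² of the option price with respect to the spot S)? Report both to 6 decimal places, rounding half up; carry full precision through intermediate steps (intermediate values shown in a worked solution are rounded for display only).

σ√T = 0.5909·√1.0407 = 0.602805
d₁ = (ln(S/K) + (r+σ²/2)T) / (σ√T) = (ln(80.01/66.95) + (0.0472+0.5909²/2)·1.0407) / 0.602805 = (0.178206 + 0.230808) / 0.602805 = 0.678517
d₂ = d₁ − σ√T = 0.678517 − 0.602805 = 0.075712
e^{−rT} = e^{−0.0472·1.0407} = 0.952066
N(d₁) = 0.751278,  N(d₂) = 0.530176
Call price V = S·N(d₁) − K·e^{−rT}·N(d₂) = 60.109759 − 33.793848 = 26.315911
φ(d₁) = (1/√(2π))·e^{−d₁²/2} = 0.316912
Γ = φ(d₁) / (S·σ·√T) = 0.006571

price = 26.315911
Γ = 0.006571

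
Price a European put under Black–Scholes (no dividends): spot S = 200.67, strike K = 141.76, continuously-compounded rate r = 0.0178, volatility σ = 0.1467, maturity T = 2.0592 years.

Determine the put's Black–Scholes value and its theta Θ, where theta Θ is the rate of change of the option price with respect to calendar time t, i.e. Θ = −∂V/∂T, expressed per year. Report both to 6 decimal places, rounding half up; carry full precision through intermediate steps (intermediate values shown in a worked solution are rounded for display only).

σ√T = 0.1467·√2.0592 = 0.210513
d₁ = (ln(S/K) + (r+σ²/2)T) / (σ√T) = (ln(200.67/141.76) + (0.0178+0.1467²/2)·2.0592) / 0.210513 = (0.347526 + 0.058812) / 0.210513 = 1.930225
d₂ = d₁ − σ√T = 1.930225 − 0.210513 = 1.719712
e^{−rT} = e^{−0.0178·2.0592} = 0.964010
N(−d₁) = 0.026789,  N(−d₂) = 0.042742
Put price V = K·e^{−rT}·N(−d₂) − S·N(−d₁) = 5.841092 − 5.375842 = 0.465250
φ(d₁) = (1/√(2π))·e^{−d₁²/2} = 0.061925
Θ = −S·φ(d₁)·σ/(2√T) + r·K·e^{−rT}·N(−d₂) = −0.635189 + 0.103971 = -0.531217

price = 0.465250
Θ = -0.531217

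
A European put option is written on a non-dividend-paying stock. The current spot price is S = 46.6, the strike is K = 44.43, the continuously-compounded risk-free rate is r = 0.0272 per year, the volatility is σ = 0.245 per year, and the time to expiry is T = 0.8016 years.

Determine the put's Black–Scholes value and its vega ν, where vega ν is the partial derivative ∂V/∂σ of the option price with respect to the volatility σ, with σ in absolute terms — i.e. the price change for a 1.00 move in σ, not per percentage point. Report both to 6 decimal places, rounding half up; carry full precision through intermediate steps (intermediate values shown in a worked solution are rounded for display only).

σ√T = 0.245·√0.8016 = 0.219354
d₁ = (ln(S/K) + (r+σ²/2)T) / (σ√T) = (ln(46.6/44.43) + (0.0272+0.245²/2)·0.8016) / 0.219354 = (0.047686 + 0.045862) / 0.219354 = 0.426467
d₂ = d₁ − σ√T = 0.426467 − 0.219354 = 0.207114
e^{−rT} = e^{−0.0272·0.8016} = 0.978432
N(−d₁) = 0.334884,  N(−d₂) = 0.417961
Put price V = K·e^{−rT}·N(−d₂) − S·N(−d₁) = 18.169480 − 15.605581 = 2.563899
φ(d₁) = (1/√(2π))·e^{−d₁²/2} = 0.364264
ν = S·φ(d₁)·√T = 15.197821

price = 2.563899
ν = 15.197821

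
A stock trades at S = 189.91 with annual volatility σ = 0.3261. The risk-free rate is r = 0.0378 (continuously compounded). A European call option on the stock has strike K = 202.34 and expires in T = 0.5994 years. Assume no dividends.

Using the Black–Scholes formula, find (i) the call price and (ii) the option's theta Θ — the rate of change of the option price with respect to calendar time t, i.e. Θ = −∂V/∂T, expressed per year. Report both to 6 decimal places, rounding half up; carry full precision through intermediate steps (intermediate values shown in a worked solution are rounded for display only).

price = 15.776953
Θ = -18.838337

σ√T = 0.3261·√0.5994 = 0.252470
d₁ = (ln(S/K) + (r+σ²/2)T) / (σ√T) = (ln(189.91/202.34) + (0.0378+0.3261²/2)·0.5994) / 0.252470 = (-0.063399 + 0.054528) / 0.252470 = -0.035138
d₂ = d₁ − σ√T = -0.035138 − 0.252470 = -0.287608
e^{−rT} = e^{−0.0378·0.5994} = 0.977597
N(d₁) = 0.485985,  N(d₂) = 0.386823
Call price V = S·N(d₁) − K·e^{−rT}·N(d₂) = 92.293348 − 76.516395 = 15.776953
φ(d₁) = (1/√(2π))·e^{−d₁²/2} = 0.398696
Θ = −S·φ(d₁)·σ/(2√T) − r·K·e^{−rT}·N(d₂) = −15.946017 − 2.892320 = -18.838337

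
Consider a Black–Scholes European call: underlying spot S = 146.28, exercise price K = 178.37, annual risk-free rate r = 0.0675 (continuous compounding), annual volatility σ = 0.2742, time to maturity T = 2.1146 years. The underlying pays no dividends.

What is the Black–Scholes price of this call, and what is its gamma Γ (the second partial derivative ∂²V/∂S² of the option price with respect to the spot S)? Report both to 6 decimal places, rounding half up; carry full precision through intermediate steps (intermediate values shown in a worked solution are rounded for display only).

σ√T = 0.2742·√2.1146 = 0.398732
d₁ = (ln(S/K) + (r+σ²/2)T) / (σ√T) = (ln(146.28/178.37) + (0.0675+0.2742²/2)·2.1146) / 0.398732 = (-0.198337 + 0.222229) / 0.398732 = 0.059919
d₂ = d₁ − σ√T = 0.059919 − 0.398732 = -0.338813
e^{−rT} = e^{−0.0675·2.1146} = 0.866983
N(d₁) = 0.523890,  N(d₂) = 0.367375
Call price V = S·N(d₁) − K·e^{−rT}·N(d₂) = 76.634644 − 56.812321 = 19.822323
φ(d₁) = (1/√(2π))·e^{−d₁²/2} = 0.398227
Γ = φ(d₁) / (S·σ·√T) = 0.006828

price = 19.822323
Γ = 0.006828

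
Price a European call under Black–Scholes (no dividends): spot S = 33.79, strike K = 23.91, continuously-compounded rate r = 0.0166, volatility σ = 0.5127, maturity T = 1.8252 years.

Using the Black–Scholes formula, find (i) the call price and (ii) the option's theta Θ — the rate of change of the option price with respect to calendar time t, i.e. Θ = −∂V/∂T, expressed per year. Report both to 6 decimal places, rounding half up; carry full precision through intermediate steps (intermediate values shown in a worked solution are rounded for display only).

price = 14.067649
Θ = -1.944840

σ√T = 0.5127·√1.8252 = 0.692658
d₁ = (ln(S/K) + (r+σ²/2)T) / (σ√T) = (ln(33.79/23.91) + (0.0166+0.5127²/2)·1.8252) / 0.692658 = (0.345868 + 0.270186) / 0.692658 = 0.889406
d₂ = d₁ − σ√T = 0.889406 − 0.692658 = 0.196748
e^{−rT} = e^{−0.0166·1.8252} = 0.970156
N(d₁) = 0.813108,  N(d₂) = 0.577988
Call price V = S·N(d₁) − K·e^{−rT}·N(d₂) = 27.474903 − 13.407254 = 14.067649
φ(d₁) = (1/√(2π))·e^{−d₁²/2} = 0.268619
Θ = −S·φ(d₁)·σ/(2√T) − r·K·e^{−rT}·N(d₂) = −1.722279 − 0.222560 = -1.944840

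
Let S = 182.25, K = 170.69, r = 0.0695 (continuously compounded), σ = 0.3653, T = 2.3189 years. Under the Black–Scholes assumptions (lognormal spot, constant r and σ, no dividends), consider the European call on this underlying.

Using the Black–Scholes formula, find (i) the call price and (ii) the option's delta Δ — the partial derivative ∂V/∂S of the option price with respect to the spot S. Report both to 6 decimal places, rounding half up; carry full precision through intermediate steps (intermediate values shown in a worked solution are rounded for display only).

σ√T = 0.3653·√2.3189 = 0.556276
d₁ = (ln(S/K) + (r+σ²/2)T) / (σ√T) = (ln(182.25/170.69) + (0.0695+0.3653²/2)·2.3189) / 0.556276 = (0.065530 + 0.315885) / 0.556276 = 0.685658
d₂ = d₁ − σ√T = 0.685658 − 0.556276 = 0.129382
e^{−rT} = e^{−0.0695·2.3189} = 0.851153
N(d₁) = 0.753536,  N(d₂) = 0.551472
Call price V = S·N(d₁) − K·e^{−rT}·N(d₂) = 137.331886 − 80.119702 = 57.212184
Δ = N(d₁) = 0.753536

price = 57.212184
Δ = 0.753536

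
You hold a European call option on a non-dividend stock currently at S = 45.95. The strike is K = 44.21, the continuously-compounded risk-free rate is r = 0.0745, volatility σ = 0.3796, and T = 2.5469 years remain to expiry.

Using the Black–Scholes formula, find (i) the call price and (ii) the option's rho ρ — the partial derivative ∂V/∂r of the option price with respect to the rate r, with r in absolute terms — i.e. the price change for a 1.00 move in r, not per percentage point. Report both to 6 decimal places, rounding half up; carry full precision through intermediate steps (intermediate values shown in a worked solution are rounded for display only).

σ√T = 0.3796·√2.5469 = 0.605804
d₁ = (ln(S/K) + (r+σ²/2)T) / (σ√T) = (ln(45.95/44.21) + (0.0745+0.3796²/2)·2.5469) / 0.605804 = (0.038603 + 0.373243) / 0.605804 = 0.679834
d₂ = d₁ − σ√T = 0.679834 − 0.605804 = 0.074030
e^{−rT} = e^{−0.0745·2.5469} = 0.827171
N(d₁) = 0.751695,  N(d₂) = 0.529507
Call price V = S·N(d₁) − K·e^{−rT}·N(d₂) = 34.540394 − 19.363649 = 15.176746
ρ = K·T·e^{−rT}·N(d₂) = 49.317277

price = 15.176746
ρ = 49.317277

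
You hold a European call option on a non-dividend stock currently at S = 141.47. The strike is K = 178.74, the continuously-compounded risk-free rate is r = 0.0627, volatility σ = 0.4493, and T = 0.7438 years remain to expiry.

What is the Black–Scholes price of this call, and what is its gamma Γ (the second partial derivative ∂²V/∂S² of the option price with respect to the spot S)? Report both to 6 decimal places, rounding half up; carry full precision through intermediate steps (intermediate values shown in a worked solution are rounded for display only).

price = 12.108196
Γ = 0.006979

σ√T = 0.4493·√0.7438 = 0.387494
d₁ = (ln(S/K) + (r+σ²/2)T) / (σ√T) = (ln(141.47/178.74) + (0.0627+0.4493²/2)·0.7438) / 0.387494 = (-0.233845 + 0.121712) / 0.387494 = -0.289379
d₂ = d₁ − σ√T = -0.289379 − 0.387494 = -0.676873
e^{−rT} = e^{−0.0627·0.7438} = 0.954435
N(d₁) = 0.386146,  N(d₂) = 0.249243
Call price V = S·N(d₁) − K·e^{−rT}·N(d₂) = 54.628008 − 42.519812 = 12.108196
φ(d₁) = (1/√(2π))·e^{−d₁²/2} = 0.382583
Γ = φ(d₁) / (S·σ·√T) = 0.006979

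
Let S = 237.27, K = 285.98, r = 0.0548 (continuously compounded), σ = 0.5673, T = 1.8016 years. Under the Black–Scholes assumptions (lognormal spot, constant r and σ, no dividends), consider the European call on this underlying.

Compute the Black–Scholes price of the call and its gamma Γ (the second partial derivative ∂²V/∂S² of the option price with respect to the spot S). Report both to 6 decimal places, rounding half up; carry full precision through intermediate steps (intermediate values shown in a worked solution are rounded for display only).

σ√T = 0.5673·√1.8016 = 0.761451
d₁ = (ln(S/K) + (r+σ²/2)T) / (σ√T) = (ln(237.27/285.98) + (0.0548+0.5673²/2)·1.8016) / 0.761451 = (-0.186723 + 0.388632) / 0.761451 = 0.265163
d₂ = d₁ − σ√T = 0.265163 − 0.761451 = -0.496288
e^{−rT} = e^{−0.0548·1.8016} = 0.905989
N(d₁) = 0.604558,  N(d₂) = 0.309845
Call price V = S·N(d₁) − K·e^{−rT}·N(d₂) = 143.443456 − 80.279368 = 63.164088
φ(d₁) = (1/√(2π))·e^{−d₁²/2} = 0.385161
Γ = φ(d₁) / (S·σ·√T) = 0.002132

price = 63.164088
Γ = 0.002132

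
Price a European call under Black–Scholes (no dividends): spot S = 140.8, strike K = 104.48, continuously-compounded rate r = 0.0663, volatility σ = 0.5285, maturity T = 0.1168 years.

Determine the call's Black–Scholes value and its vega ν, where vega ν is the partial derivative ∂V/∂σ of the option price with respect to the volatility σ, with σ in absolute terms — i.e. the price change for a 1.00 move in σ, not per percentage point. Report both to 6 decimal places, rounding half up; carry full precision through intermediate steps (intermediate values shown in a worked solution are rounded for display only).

σ√T = 0.5285·√0.1168 = 0.180620
d₁ = (ln(S/K) + (r+σ²/2)T) / (σ√T) = (ln(140.8/104.48) + (0.0663+0.5285²/2)·0.1168) / 0.180620 = (0.298345 + 0.024056) / 0.180620 = 1.784963
d₂ = d₁ − σ√T = 1.784963 − 0.180620 = 1.604343
e^{−rT} = e^{−0.0663·0.1168} = 0.992286
N(d₁) = 0.962866,  N(d₂) = 0.945681
Call price V = S·N(d₁) − K·e^{−rT}·N(d₂) = 135.571581 − 98.042551 = 37.529030
φ(d₁) = (1/√(2π))·e^{−d₁²/2} = 0.081107
ν = S·φ(d₁)·√T = 3.902859

price = 37.529030
ν = 3.902859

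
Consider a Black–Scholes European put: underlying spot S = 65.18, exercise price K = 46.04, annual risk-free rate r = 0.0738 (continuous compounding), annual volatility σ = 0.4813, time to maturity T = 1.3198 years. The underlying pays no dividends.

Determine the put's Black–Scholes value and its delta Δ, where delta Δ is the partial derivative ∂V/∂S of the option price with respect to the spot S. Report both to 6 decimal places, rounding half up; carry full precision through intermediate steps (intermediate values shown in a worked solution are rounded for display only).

price = 3.361565
Δ = -0.139771

σ√T = 0.4813·√1.3198 = 0.552930
d₁ = (ln(S/K) + (r+σ²/2)T) / (σ√T) = (ln(65.18/46.04) + (0.0738+0.4813²/2)·1.3198) / 0.552930 = (0.347642 + 0.250267) / 0.552930 = 1.081347
d₂ = d₁ − σ√T = 1.081347 − 0.552930 = 0.528417
e^{−rT} = e^{−0.0738·1.3198} = 0.907192
N(−d₁) = 0.139771,  N(−d₂) = 0.298605
Put price V = K·e^{−rT}·N(−d₂) − S·N(−d₁) = 12.471862 − 9.110297 = 3.361565
Δ = −N(−d₁) = -0.139771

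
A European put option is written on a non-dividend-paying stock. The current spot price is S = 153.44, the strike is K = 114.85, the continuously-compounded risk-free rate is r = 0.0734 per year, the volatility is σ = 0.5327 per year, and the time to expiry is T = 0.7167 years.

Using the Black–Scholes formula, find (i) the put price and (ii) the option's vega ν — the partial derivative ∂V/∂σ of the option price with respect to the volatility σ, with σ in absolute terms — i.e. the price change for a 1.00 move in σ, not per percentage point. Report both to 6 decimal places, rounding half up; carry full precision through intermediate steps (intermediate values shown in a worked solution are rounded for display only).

price = 7.420409
ν = 31.919478

σ√T = 0.5327·√0.7167 = 0.450974
d₁ = (ln(S/K) + (r+σ²/2)T) / (σ√T) = (ln(153.44/114.85) + (0.0734+0.5327²/2)·0.7167) / 0.450974 = (0.289683 + 0.154295) / 0.450974 = 0.984485
d₂ = d₁ − σ√T = 0.984485 − 0.450974 = 0.533511
e^{−rT} = e^{−0.0734·0.7167} = 0.948754
N(−d₁) = 0.162438,  N(−d₂) = 0.296840
Put price V = K·e^{−rT}·N(−d₂) − S·N(−d₁) = 32.344967 − 24.924558 = 7.420409
φ(d₁) = (1/√(2π))·e^{−d₁²/2} = 0.245725
ν = S·φ(d₁)·√T = 31.919478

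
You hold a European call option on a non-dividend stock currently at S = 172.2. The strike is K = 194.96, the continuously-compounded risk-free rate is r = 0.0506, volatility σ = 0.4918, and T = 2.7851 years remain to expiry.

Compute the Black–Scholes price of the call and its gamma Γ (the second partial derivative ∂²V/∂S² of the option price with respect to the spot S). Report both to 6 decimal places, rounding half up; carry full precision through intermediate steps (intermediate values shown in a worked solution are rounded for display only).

σ√T = 0.4918·√2.7851 = 0.820746
d₁ = (ln(S/K) + (r+σ²/2)T) / (σ√T) = (ln(172.2/194.96) + (0.0506+0.4918²/2)·2.7851) / 0.820746 = (-0.124138 + 0.477738) / 0.820746 = 0.430828
d₂ = d₁ − σ√T = 0.430828 − 0.820746 = -0.389918
e^{−rT} = e^{−0.0506·2.7851} = 0.868554
N(d₁) = 0.666703,  N(d₂) = 0.348298
Call price V = S·N(d₁) − K·e^{−rT}·N(d₂) = 114.806304 − 58.978496 = 55.827808
φ(d₁) = (1/√(2π))·e^{−d₁²/2} = 0.363584
Γ = φ(d₁) / (S·σ·√T) = 0.002573

price = 55.827808
Γ = 0.002573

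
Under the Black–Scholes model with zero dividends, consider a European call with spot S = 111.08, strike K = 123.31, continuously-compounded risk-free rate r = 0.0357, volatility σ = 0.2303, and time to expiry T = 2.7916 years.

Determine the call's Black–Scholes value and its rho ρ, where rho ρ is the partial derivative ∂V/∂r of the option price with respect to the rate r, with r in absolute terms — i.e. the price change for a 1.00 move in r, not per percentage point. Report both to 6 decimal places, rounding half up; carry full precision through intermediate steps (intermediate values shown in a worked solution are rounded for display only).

price = 16.722315
ρ = 130.504385

σ√T = 0.2303·√2.7916 = 0.384787
d₁ = (ln(S/K) + (r+σ²/2)T) / (σ√T) = (ln(111.08/123.31) + (0.0357+0.2303²/2)·2.7916) / 0.384787 = (-0.104451 + 0.173691) / 0.384787 = 0.179943
d₂ = d₁ − σ√T = 0.179943 − 0.384787 = -0.204844
e^{−rT} = e^{−0.0357·2.7916} = 0.905145
N(d₁) = 0.571401,  N(d₂) = 0.418847
Call price V = S·N(d₁) − K·e^{−rT}·N(d₂) = 63.471271 − 46.748956 = 16.722315
ρ = K·T·e^{−rT}·N(d₂) = 130.504385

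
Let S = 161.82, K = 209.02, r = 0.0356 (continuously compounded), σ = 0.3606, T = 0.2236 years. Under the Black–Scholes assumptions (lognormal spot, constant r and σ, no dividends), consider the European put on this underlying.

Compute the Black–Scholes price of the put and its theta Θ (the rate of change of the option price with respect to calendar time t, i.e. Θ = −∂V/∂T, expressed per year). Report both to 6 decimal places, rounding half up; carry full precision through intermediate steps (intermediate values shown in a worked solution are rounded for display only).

price = 46.555143
Θ = -2.716779

σ√T = 0.3606·√0.2236 = 0.170515
d₁ = (ln(S/K) + (r+σ²/2)T) / (σ√T) = (ln(161.82/209.02) + (0.0356+0.3606²/2)·0.2236) / 0.170515 = (-0.255945 + 0.022498) / 0.170515 = -1.369076
d₂ = d₁ − σ√T = -1.369076 − 0.170515 = -1.539591
e^{−rT} = e^{−0.0356·0.2236} = 0.992071
N(−d₁) = 0.914512,  N(−d₂) = 0.938170
Put price V = K·e^{−rT}·N(−d₂) − S·N(−d₁) = 194.541526 − 147.986383 = 46.555143
φ(d₁) = (1/√(2π))·e^{−d₁²/2} = 0.156277
Θ = −S·φ(d₁)·σ/(2√T) + r·K·e^{−rT}·N(−d₂) = −9.642457 + 6.925678 = -2.716779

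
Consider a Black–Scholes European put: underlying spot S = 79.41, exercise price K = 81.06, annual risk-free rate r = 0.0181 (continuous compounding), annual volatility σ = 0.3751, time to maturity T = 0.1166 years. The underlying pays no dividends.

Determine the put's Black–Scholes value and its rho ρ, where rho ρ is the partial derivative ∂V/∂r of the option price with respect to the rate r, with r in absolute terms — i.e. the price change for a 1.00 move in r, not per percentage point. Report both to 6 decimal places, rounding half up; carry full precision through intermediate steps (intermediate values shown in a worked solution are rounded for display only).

price = 4.874611
ρ = -5.493331

σ√T = 0.3751·√0.1166 = 0.128084
d₁ = (ln(S/K) + (r+σ²/2)T) / (σ√T) = (ln(79.41/81.06) + (0.0181+0.3751²/2)·0.1166) / 0.128084 = (-0.020565 + 0.010313) / 0.128084 = -0.080041
d₂ = d₁ − σ√T = -0.080041 − 0.128084 = -0.208126
e^{−rT} = e^{−0.0181·0.1166} = 0.997892
N(−d₁) = 0.531898,  N(−d₂) = 0.582435
Put price V = K·e^{−rT}·N(−d₂) − S·N(−d₁) = 47.112615 − 42.238004 = 4.874611
ρ = −K·T·e^{−rT}·N(−d₂) = -5.493331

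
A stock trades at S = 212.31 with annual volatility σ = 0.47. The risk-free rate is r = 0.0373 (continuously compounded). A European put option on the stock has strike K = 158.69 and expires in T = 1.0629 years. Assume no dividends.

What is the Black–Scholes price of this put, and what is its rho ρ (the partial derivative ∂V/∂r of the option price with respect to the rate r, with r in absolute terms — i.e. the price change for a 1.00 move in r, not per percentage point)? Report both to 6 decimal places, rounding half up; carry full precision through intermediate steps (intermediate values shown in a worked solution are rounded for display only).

σ√T = 0.47·√1.0629 = 0.484556
d₁ = (ln(S/K) + (r+σ²/2)T) / (σ√T) = (ln(212.31/158.69) + (0.0373+0.47²/2)·1.0629) / 0.484556 = (0.291095 + 0.157043) / 0.484556 = 0.924843
d₂ = d₁ − σ√T = 0.924843 − 0.484556 = 0.440287
e^{−rT} = e^{−0.0373·1.0629} = 0.961129
N(−d₁) = 0.177524,  N(−d₂) = 0.329865
Put price V = K·e^{−rT}·N(−d₂) − S·N(−d₁) = 50.311495 − 37.690074 = 12.621421
ρ = −K·T·e^{−rT}·N(−d₂) = -53.476088

price = 12.621421
ρ = -53.476088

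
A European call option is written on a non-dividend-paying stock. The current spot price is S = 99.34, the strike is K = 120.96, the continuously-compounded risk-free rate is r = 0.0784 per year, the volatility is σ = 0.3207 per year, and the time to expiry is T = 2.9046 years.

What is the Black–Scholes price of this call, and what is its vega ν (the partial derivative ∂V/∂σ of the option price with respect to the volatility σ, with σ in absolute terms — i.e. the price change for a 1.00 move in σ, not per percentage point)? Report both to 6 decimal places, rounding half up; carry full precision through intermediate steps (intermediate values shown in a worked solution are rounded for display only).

σ√T = 0.3207·√2.9046 = 0.546565
d₁ = (ln(S/K) + (r+σ²/2)T) / (σ√T) = (ln(99.34/120.96) + (0.0784+0.3207²/2)·2.9046) / 0.546565 = (-0.196912 + 0.377088) / 0.546565 = 0.329651
d₂ = d₁ − σ√T = 0.329651 − 0.546565 = -0.216914
e^{−rT} = e^{−0.0784·2.9046} = 0.796347
N(d₁) = 0.629168,  N(d₂) = 0.414138
Call price V = S·N(d₁) − K·e^{−rT}·N(d₂) = 62.501570 − 39.892257 = 22.609313
φ(d₁) = (1/√(2π))·e^{−d₁²/2} = 0.377844
ν = S·φ(d₁)·√T = 63.970541

price = 22.609313
ν = 63.970541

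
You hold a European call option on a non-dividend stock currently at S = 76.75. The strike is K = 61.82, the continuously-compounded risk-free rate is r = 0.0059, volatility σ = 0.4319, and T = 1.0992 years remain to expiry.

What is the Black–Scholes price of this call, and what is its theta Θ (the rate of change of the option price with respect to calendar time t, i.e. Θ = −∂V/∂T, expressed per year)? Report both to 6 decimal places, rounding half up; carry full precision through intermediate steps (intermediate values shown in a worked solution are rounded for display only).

σ√T = 0.4319·√1.0992 = 0.452816
d₁ = (ln(S/K) + (r+σ²/2)T) / (σ√T) = (ln(76.75/61.82) + (0.0059+0.4319²/2)·1.0992) / 0.452816 = (0.216326 + 0.109006) / 0.452816 = 0.718466
d₂ = d₁ − σ√T = 0.718466 − 0.452816 = 0.265650
e^{−rT} = e^{−0.0059·1.0992} = 0.993536
N(d₁) = 0.763765,  N(d₂) = 0.604746
Call price V = S·N(d₁) − K·e^{−rT}·N(d₂) = 58.618966 − 37.143711 = 21.475255
φ(d₁) = (1/√(2π))·e^{−d₁²/2} = 0.308191
Θ = −S·φ(d₁)·σ/(2√T) − r·K·e^{−rT}·N(d₂) = −4.872067 − 0.219148 = -5.091215

price = 21.475255
Θ = -5.091215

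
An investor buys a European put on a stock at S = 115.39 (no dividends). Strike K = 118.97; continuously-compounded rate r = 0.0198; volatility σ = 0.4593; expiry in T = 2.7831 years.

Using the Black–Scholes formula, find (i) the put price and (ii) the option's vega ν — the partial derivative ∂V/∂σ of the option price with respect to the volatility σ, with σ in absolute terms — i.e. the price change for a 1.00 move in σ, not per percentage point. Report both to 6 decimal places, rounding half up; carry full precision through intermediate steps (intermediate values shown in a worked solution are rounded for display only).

price = 32.628386
ν = 70.455657

σ√T = 0.4593·√2.7831 = 0.766233
d₁ = (ln(S/K) + (r+σ²/2)T) / (σ√T) = (ln(115.39/118.97) + (0.0198+0.4593²/2)·2.7831) / 0.766233 = (-0.030554 + 0.348662) / 0.766233 = 0.415159
d₂ = d₁ − σ√T = 0.415159 − 0.766233 = -0.351074
e^{−rT} = e^{−0.0198·2.7831} = 0.946385
N(−d₁) = 0.339013,  N(−d₂) = 0.637234
Put price V = K·e^{−rT}·N(−d₂) − S·N(−d₁) = 71.747084 − 39.118699 = 32.628386
φ(d₁) = (1/√(2π))·e^{−d₁²/2} = 0.366002
ν = S·φ(d₁)·√T = 70.455657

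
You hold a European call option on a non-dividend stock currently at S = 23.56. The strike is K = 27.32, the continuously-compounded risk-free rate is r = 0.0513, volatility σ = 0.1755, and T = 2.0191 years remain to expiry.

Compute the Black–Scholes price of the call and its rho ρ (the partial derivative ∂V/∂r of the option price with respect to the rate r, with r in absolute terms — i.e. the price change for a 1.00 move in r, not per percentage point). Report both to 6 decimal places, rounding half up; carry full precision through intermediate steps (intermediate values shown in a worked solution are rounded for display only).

price = 1.892865
ρ = 18.944281

σ√T = 0.1755·√2.0191 = 0.249377
d₁ = (ln(S/K) + (r+σ²/2)T) / (σ√T) = (ln(23.56/27.32) + (0.0513+0.1755²/2)·2.0191) / 0.249377 = (-0.148069 + 0.134674) / 0.249377 = -0.053712
d₂ = d₁ − σ√T = -0.053712 − 0.249377 = -0.303089
e^{−rT} = e^{−0.0513·2.0191} = 0.901604
N(d₁) = 0.478582,  N(d₂) = 0.380911
Call price V = S·N(d₁) − K·e^{−rT}·N(d₂) = 11.275402 − 9.382537 = 1.892865
ρ = K·T·e^{−rT}·N(d₂) = 18.944281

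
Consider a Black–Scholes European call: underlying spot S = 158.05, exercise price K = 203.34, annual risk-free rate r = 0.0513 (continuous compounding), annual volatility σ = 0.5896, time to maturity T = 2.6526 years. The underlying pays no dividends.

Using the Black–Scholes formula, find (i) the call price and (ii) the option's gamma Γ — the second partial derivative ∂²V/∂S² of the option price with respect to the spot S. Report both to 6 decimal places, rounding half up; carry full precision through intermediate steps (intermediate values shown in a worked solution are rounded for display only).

price = 52.587403
Γ = 0.002464

σ√T = 0.5896·√2.6526 = 0.960270
d₁ = (ln(S/K) + (r+σ²/2)T) / (σ√T) = (ln(158.05/203.34) + (0.0513+0.5896²/2)·2.6526) / 0.960270 = (-0.251968 + 0.597138) / 0.960270 = 0.359451
d₂ = d₁ − σ√T = 0.359451 − 0.960270 = -0.600819
e^{−rT} = e^{−0.0513·2.6526} = 0.872774
N(d₁) = 0.640371,  N(d₂) = 0.273980
Call price V = S·N(d₁) − K·e^{−rT}·N(d₂) = 101.210632 − 48.623229 = 52.587403
φ(d₁) = (1/√(2π))·e^{−d₁²/2} = 0.373985
Γ = φ(d₁) / (S·σ·√T) = 0.002464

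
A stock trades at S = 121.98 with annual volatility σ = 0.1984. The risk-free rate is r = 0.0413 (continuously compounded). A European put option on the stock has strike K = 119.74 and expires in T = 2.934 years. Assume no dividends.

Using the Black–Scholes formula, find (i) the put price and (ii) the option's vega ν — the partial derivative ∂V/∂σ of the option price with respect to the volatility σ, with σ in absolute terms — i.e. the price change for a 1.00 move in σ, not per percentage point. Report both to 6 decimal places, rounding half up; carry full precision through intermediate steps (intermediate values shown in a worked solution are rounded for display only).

price = 8.700150
ν = 70.408099

σ√T = 0.1984·√2.934 = 0.339838
d₁ = (ln(S/K) + (r+σ²/2)T) / (σ√T) = (ln(121.98/119.74) + (0.0413+0.1984²/2)·2.934) / 0.339838 = (0.018534 + 0.178919) / 0.339838 = 0.581023
d₂ = d₁ − σ√T = 0.581023 − 0.339838 = 0.241185
e^{−rT} = e^{−0.0413·2.934} = 0.885880
N(−d₁) = 0.280613,  N(−d₂) = 0.404706
Put price V = K·e^{−rT}·N(−d₂) − S·N(−d₁) = 42.929278 − 34.229128 = 8.700150
φ(d₁) = (1/√(2π))·e^{−d₁²/2} = 0.336980
ν = S·φ(d₁)·√T = 70.408099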